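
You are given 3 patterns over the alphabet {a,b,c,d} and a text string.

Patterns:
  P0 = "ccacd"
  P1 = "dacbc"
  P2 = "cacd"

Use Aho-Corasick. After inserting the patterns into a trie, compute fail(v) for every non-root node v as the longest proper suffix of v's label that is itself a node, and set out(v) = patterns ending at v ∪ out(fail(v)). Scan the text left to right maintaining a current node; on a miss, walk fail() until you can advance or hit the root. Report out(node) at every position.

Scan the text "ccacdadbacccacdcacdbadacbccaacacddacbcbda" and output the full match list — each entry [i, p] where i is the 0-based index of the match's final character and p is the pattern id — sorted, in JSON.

Build automaton:
Trie nodes:
  0='ε' goto c→1 d→6
  1='c' goto a→11 c→2
  2='cc' goto a→3
  3='cca' goto c→4
  4='ccac' goto d→5
  5='ccacd' goto ·  [P0 ends]
  6='d' goto a→7
  7='da' goto c→8
  8='dac' goto b→9
  9='dacb' goto c→10
  10='dacbc' goto ·  [P1 ends]
  11='ca' goto c→12
  12='cac' goto d→13
  13='cacd' goto ·  [P2 ends]

BFS fail/out derivation:
  fail(1) 'c': from fail(0)=0 chase 'c': 0 ⇒ 0;  out=∅∪out(0)=∅
  fail(6) 'd': from fail(0)=0 chase 'd': 0 ⇒ 0;  out=∅∪out(0)=∅
  fail(2) 'cc': from fail(1)=0 chase 'c': 0 ⇒ 1;  out=∅∪out(1)=∅
  fail(7) 'da': from fail(6)=0 chase 'a': 0 ⇒ 0;  out=∅∪out(0)=∅
  fail(11) 'ca': from fail(1)=0 chase 'a': 0 ⇒ 0;  out=∅∪out(0)=∅
  fail(3) 'cca': from fail(2)=1 chase 'a': 1 ⇒ 11;  out=∅∪out(11)=∅
  fail(8) 'dac': from fail(7)=0 chase 'c': 0 ⇒ 1;  out=∅∪out(1)=∅
  fail(12) 'cac': from fail(11)=0 chase 'c': 0 ⇒ 1;  out=∅∪out(1)=∅
  fail(4) 'ccac': from fail(3)=11 chase 'c': 11 ⇒ 12;  out=∅∪out(12)=∅
  fail(9) 'dacb': from fail(8)=1 chase 'b': 1→0 ⇒ 0;  out=∅∪out(0)=∅
  fail(13) 'cacd': from fail(12)=1 chase 'd': 1→0 ⇒ 6;  out={2}∪out(6)={2}
  fail(5) 'ccacd': from fail(4)=12 chase 'd': 12 ⇒ 13;  out={0}∪out(13)={0,2}
  fail(10) 'dacbc': from fail(9)=0 chase 'c': 0 ⇒ 1;  out={1}∪out(1)={1}

Scan:
pos 0 'c': at 1
pos 1 'c': at 2
pos 2 'a': at 3
pos 3 'c': at 4
pos 4 'd': at 5  → match P0@[0:4],P2@[1:4]
pos 5 'a': at 7 (via fail)
pos 6 'd': at 6 (via fail)
pos 7 'b': at 0 (via fail)
pos 8 'a': at 0
pos 9 'c': at 1
pos 10 'c': at 2
pos 11 'c': at 2 (via fail)
pos 12 'a': at 3
pos 13 'c': at 4
pos 14 'd': at 5  → match P0@[10:14],P2@[11:14]
pos 15 'c': at 1 (via fail)
pos 16 'a': at 11
pos 17 'c': at 12
pos 18 'd': at 13  → match P2@[15:18]
pos 19 'b': at 0 (via fail)
pos 20 'a': at 0
pos 21 'd': at 6
pos 22 'a': at 7
pos 23 'c': at 8
pos 24 'b': at 9
pos 25 'c': at 10  → match P1@[21:25]
pos 26 'c': at 2 (via fail)
pos 27 'a': at 3
pos 28 'a': at 0 (via fail)
pos 29 'c': at 1
pos 30 'a': at 11
pos 31 'c': at 12
pos 32 'd': at 13  → match P2@[29:32]
pos 33 'd': at 6 (via fail)
pos 34 'a': at 7
pos 35 'c': at 8
pos 36 'b': at 9
pos 37 'c': at 10  → match P1@[33:37]
pos 38 'b': at 0 (via fail)
pos 39 'd': at 6
pos 40 'a': at 7

All matches (sorted): [[4,0],[4,2],[14,0],[14,2],[18,2],[25,1],[32,2],[37,1]]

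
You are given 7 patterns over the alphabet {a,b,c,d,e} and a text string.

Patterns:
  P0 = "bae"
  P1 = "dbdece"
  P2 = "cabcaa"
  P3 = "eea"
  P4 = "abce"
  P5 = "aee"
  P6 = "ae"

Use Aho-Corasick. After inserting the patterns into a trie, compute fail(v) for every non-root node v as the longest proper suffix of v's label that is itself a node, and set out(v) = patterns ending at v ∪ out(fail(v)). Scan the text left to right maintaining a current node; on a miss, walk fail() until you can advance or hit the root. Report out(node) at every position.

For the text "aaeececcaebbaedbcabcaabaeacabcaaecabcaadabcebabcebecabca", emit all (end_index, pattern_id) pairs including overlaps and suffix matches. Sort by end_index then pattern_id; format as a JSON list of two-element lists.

Build:
Trie (insert patterns):
  0='ε' goto a→19 b→1 c→10 d→4 e→16
  1='b' goto a→2
  2='ba' goto e→3
  3='bae' goto ·  [P0 ends]
  4='d' goto b→5
  5='db' goto d→6
  6='dbd' goto e→7
  7='dbde' goto c→8
  8='dbdec' goto e→9
  9='dbdece' goto ·  [P1 ends]
  10='c' goto a→11
  11='ca' goto b→12
  12='cab' goto c→13
  13='cabc' goto a→14
  14='cabca' goto a→15
  15='cabcaa' goto ·  [P2 ends]
  16='e' goto e→17
  17='ee' goto a→18
  18='eea' goto ·  [P3 ends]
  19='a' goto b→20 e→23
  20='ab' goto c→21
  21='abc' goto e→22
  22='abce' goto ·  [P4 ends]
  23='ae' goto e→24  [P6 ends]
  24='aee' goto ·  [P5 ends]

BFS fail/out derivation:
  fail(1) 'b': from fail(0)=0 chase 'b': 0 ⇒ 0;  out=∅∪out(0)=∅
  fail(4) 'd': from fail(0)=0 chase 'd': 0 ⇒ 0;  out=∅∪out(0)=∅
  fail(10) 'c': from fail(0)=0 chase 'c': 0 ⇒ 0;  out=∅∪out(0)=∅
  fail(16) 'e': from fail(0)=0 chase 'e': 0 ⇒ 0;  out=∅∪out(0)=∅
  fail(19) 'a': from fail(0)=0 chase 'a': 0 ⇒ 0;  out=∅∪out(0)=∅
  fail(2) 'ba': from fail(1)=0 chase 'a': 0 ⇒ 19;  out=∅∪out(19)=∅
  fail(5) 'db': from fail(4)=0 chase 'b': 0 ⇒ 1;  out=∅∪out(1)=∅
  fail(11) 'ca': from fail(10)=0 chase 'a': 0 ⇒ 19;  out=∅∪out(19)=∅
  fail(17) 'ee': from fail(16)=0 chase 'e': 0 ⇒ 16;  out=∅∪out(16)=∅
  fail(20) 'ab': from fail(19)=0 chase 'b': 0 ⇒ 1;  out=∅∪out(1)=∅
  fail(23) 'ae': from fail(19)=0 chase 'e': 0 ⇒ 16;  out={6}∪out(16)={6}
  fail(3) 'bae': from fail(2)=19 chase 'e': 19 ⇒ 23;  out={0}∪out(23)={0,6}
  fail(6) 'dbd': from fail(5)=1 chase 'd': 1→0 ⇒ 4;  out=∅∪out(4)=∅
  fail(12) 'cab': from fail(11)=19 chase 'b': 19 ⇒ 20;  out=∅∪out(20)=∅
  fail(18) 'eea': from fail(17)=16 chase 'a': 16→0 ⇒ 19;  out={3}∪out(19)={3}
  fail(21) 'abc': from fail(20)=1 chase 'c': 1→0 ⇒ 10;  out=∅∪out(10)=∅
  fail(24) 'aee': from fail(23)=16 chase 'e': 16 ⇒ 17;  out={5}∪out(17)={5}
  fail(7) 'dbde': from fail(6)=4 chase 'e': 4→0 ⇒ 16;  out=∅∪out(16)=∅
  fail(13) 'cabc': from fail(12)=20 chase 'c': 20 ⇒ 21;  out=∅∪out(21)=∅
  fail(22) 'abce': from fail(21)=10 chase 'e': 10→0 ⇒ 16;  out={4}∪out(16)={4}
  fail(8) 'dbdec': from fail(7)=16 chase 'c': 16→0 ⇒ 10;  out=∅∪out(10)=∅
  fail(14) 'cabca': from fail(13)=21 chase 'a': 21→10 ⇒ 11;  out=∅∪out(11)=∅
  fail(9) 'dbdece': from fail(8)=10 chase 'e': 10→0 ⇒ 16;  out={1}∪out(16)={1}
  fail(15) 'cabcaa': from fail(14)=11 chase 'a': 11→19→0 ⇒ 19;  out={2}∪out(19)={2}

Run:
[0] read 'a'  n0⇒n19
[1] read 'a'  n19⇒n19 (via fail)
[2] read 'e'  n19⇒n23  ** P6@[1:2]
[3] read 'e'  n23⇒n24  ** P5@[1:3]
[4] read 'c'  n24⇒n10 (via fail)
[5] read 'e'  n10⇒n16 (via fail)
[6] read 'c'  n16⇒n10 (via fail)
[7] read 'c'  n10⇒n10 (via fail)
[8] read 'a'  n10⇒n11
[9] read 'e'  n11⇒n23 (via fail)  ** P6@[8:9]
[10] read 'b'  n23⇒n1 (via fail)
[11] read 'b'  n1⇒n1 (via fail)
[12] read 'a'  n1⇒n2
[13] read 'e'  n2⇒n3  ** P0@[11:13],P6@[12:13]
[14] read 'd'  n3⇒n4 (via fail)
[15] read 'b'  n4⇒n5
[16] read 'c'  n5⇒n10 (via fail)
[17] read 'a'  n10⇒n11
[18] read 'b'  n11⇒n12
[19] read 'c'  n12⇒n13
[20] read 'a'  n13⇒n14
[21] read 'a'  n14⇒n15  ** P2@[16:21]
[22] read 'b'  n15⇒n20 (via fail)
[23] read 'a'  n20⇒n2 (via fail)
[24] read 'e'  n2⇒n3  ** P0@[22:24],P6@[23:24]
[25] read 'a'  n3⇒n19 (via fail)
[26] read 'c'  n19⇒n10 (via fail)
[27] read 'a'  n10⇒n11
[28] read 'b'  n11⇒n12
[29] read 'c'  n12⇒n13
[30] read 'a'  n13⇒n14
[31] read 'a'  n14⇒n15  ** P2@[26:31]
[32] read 'e'  n15⇒n23 (via fail)  ** P6@[31:32]
[33] read 'c'  n23⇒n10 (via fail)
[34] read 'a'  n10⇒n11
[35] read 'b'  n11⇒n12
[36] read 'c'  n12⇒n13
[37] read 'a'  n13⇒n14
[38] read 'a'  n14⇒n15  ** P2@[33:38]
[39] read 'd'  n15⇒n4 (via fail)
[40] read 'a'  n4⇒n19 (via fail)
[41] read 'b'  n19⇒n20
[42] read 'c'  n20⇒n21
[43] read 'e'  n21⇒n22  ** P4@[40:43]
[44] read 'b'  n22⇒n1 (via fail)
[45] read 'a'  n1⇒n2
[46] read 'b'  n2⇒n20 (via fail)
[47] read 'c'  n20⇒n21
[48] read 'e'  n21⇒n22  ** P4@[45:48]
[49] read 'b'  n22⇒n1 (via fail)
[50] read 'e'  n1⇒n16 (via fail)
[51] read 'c'  n16⇒n10 (via fail)
[52] read 'a'  n10⇒n11
[53] read 'b'  n11⇒n12
[54] read 'c'  n12⇒n13
[55] read 'a'  n13⇒n14

Result: [[2,6],[3,5],[9,6],[13,0],[13,6],[21,2],[24,0],[24,6],[31,2],[32,6],[38,2],[43,4],[48,4]]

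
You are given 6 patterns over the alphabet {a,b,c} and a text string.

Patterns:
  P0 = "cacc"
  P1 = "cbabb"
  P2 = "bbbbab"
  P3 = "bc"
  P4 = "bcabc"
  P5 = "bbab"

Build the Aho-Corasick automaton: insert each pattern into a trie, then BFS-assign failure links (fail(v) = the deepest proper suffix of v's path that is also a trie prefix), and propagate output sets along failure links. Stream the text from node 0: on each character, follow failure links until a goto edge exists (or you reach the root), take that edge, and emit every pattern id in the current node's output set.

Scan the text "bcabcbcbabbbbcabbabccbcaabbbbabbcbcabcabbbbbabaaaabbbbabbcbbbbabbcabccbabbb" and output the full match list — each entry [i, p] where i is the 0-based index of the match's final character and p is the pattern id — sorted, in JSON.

Construct AC machine:
Trie (insert patterns):
  n0 'ε': b→9 c→1
  n1 'c': a→2 b→5
  n2 'ca': c→3
  n3 'cac': c→4
  n4 'cacc': ·  [P0 ends]
  n5 'cb': a→6
  n6 'cba': b→7
  n7 'cbab': b→8
  n8 'cbabb': ·  [P1 ends]
  n9 'b': b→10 c→15
  n10 'bb': a→19 b→11
  n11 'bbb': b→12
  n12 'bbbb': a→13
  n13 'bbbba': b→14
  n14 'bbbbab': ·  [P2 ends]
  n15 'bc': a→16  [P3 ends]
  n16 'bca': b→17
  n17 'bcab': c→18
  n18 'bcabc': ·  [P4 ends]
  n19 'bba': b→20
  n20 'bbab': ·  [P5 ends]

BFS fail/out derivation:
  fail(1) 'c': from fail(0)=0 chase 'c': 0 ⇒ 0;  out=∅∪out(0)=∅
  fail(9) 'b': from fail(0)=0 chase 'b': 0 ⇒ 0;  out=∅∪out(0)=∅
  fail(2) 'ca': from fail(1)=0 chase 'a': 0 ⇒ 0;  out=∅∪out(0)=∅
  fail(5) 'cb': from fail(1)=0 chase 'b': 0 ⇒ 9;  out=∅∪out(9)=∅
  fail(10) 'bb': from fail(9)=0 chase 'b': 0 ⇒ 9;  out=∅∪out(9)=∅
  fail(15) 'bc': from fail(9)=0 chase 'c': 0 ⇒ 1;  out={3}∪out(1)={3}
  fail(3) 'cac': from fail(2)=0 chase 'c': 0 ⇒ 1;  out=∅∪out(1)=∅
  fail(6) 'cba': from fail(5)=9 chase 'a': 9→0 ⇒ 0;  out=∅∪out(0)=∅
  fail(11) 'bbb': from fail(10)=9 chase 'b': 9 ⇒ 10;  out=∅∪out(10)=∅
  fail(16) 'bca': from fail(15)=1 chase 'a': 1 ⇒ 2;  out=∅∪out(2)=∅
  fail(19) 'bba': from fail(10)=9 chase 'a': 9→0 ⇒ 0;  out=∅∪out(0)=∅
  fail(4) 'cacc': from fail(3)=1 chase 'c': 1→0 ⇒ 1;  out={0}∪out(1)={0}
  fail(7) 'cbab': from fail(6)=0 chase 'b': 0 ⇒ 9;  out=∅∪out(9)=∅
  fail(12) 'bbbb': from fail(11)=10 chase 'b': 10 ⇒ 11;  out=∅∪out(11)=∅
  fail(17) 'bcab': from fail(16)=2 chase 'b': 2→0 ⇒ 9;  out=∅∪out(9)=∅
  fail(20) 'bbab': from fail(19)=0 chase 'b': 0 ⇒ 9;  out={5}∪out(9)={5}
  fail(8) 'cbabb': from fail(7)=9 chase 'b': 9 ⇒ 10;  out={1}∪out(10)={1}
  fail(13) 'bbbba': from fail(12)=11 chase 'a': 11→10 ⇒ 19;  out=∅∪out(19)=∅
  fail(18) 'bcabc': from fail(17)=9 chase 'c': 9 ⇒ 15;  out={4}∪out(15)={3,4}
  fail(14) 'bbbbab': from fail(13)=19 chase 'b': 19 ⇒ 20;  out={2}∪out(20)={2,5}

Run:
pos 0 'b': at 9
pos 1 'c': at 15  emit P3@[0:1]
pos 2 'a': at 16
pos 3 'b': at 17
pos 4 'c': at 18  emit P3@[3:4],P4@[0:4]
pos 5 'b': at 5 (fail-walked)
pos 6 'c': at 15 (fail-walked)  emit P3@[5:6]
pos 7 'b': at 5 (fail-walked)
pos 8 'a': at 6
pos 9 'b': at 7
pos 10 'b': at 8  emit P1@[6:10]
pos 11 'b': at 11 (fail-walked)
pos 12 'b': at 12
pos 13 'c': at 15 (fail-walked)  emit P3@[12:13]
pos 14 'a': at 16
pos 15 'b': at 17
pos 16 'b': at 10 (fail-walked)
pos 17 'a': at 19
pos 18 'b': at 20  emit P5@[15:18]
pos 19 'c': at 15 (fail-walked)  emit P3@[18:19]
pos 20 'c': at 1 (fail-walked)
pos 21 'b': at 5
pos 22 'c': at 15 (fail-walked)  emit P3@[21:22]
pos 23 'a': at 16
pos 24 'a': at 0 (fail-walked)
pos 25 'b': at 9
pos 26 'b': at 10
pos 27 'b': at 11
pos 28 'b': at 12
pos 29 'a': at 13
pos 30 'b': at 14  emit P2@[25:30],P5@[27:30]
pos 31 'b': at 10 (fail-walked)
pos 32 'c': at 15 (fail-walked)  emit P3@[31:32]
pos 33 'b': at 5 (fail-walked)
pos 34 'c': at 15 (fail-walked)  emit P3@[33:34]
pos 35 'a': at 16
pos 36 'b': at 17
pos 37 'c': at 18  emit P3@[36:37],P4@[33:37]
pos 38 'a': at 16 (fail-walked)
pos 39 'b': at 17
pos 40 'b': at 10 (fail-walked)
pos 41 'b': at 11
pos 42 'b': at 12
pos 43 'b': at 12 (fail-walked)
pos 44 'a': at 13
pos 45 'b': at 14  emit P2@[40:45],P5@[42:45]
pos 46 'a': at 0 (fail-walked)
pos 47 'a': at 0
pos 48 'a': at 0
pos 49 'a': at 0
pos 50 'b': at 9
pos 51 'b': at 10
pos 52 'b': at 11
pos 53 'b': at 12
pos 54 'a': at 13
pos 55 'b': at 14  emit P2@[50:55],P5@[52:55]
pos 56 'b': at 10 (fail-walked)
pos 57 'c': at 15 (fail-walked)  emit P3@[56:57]
pos 58 'b': at 5 (fail-walked)
pos 59 'b': at 10 (fail-walked)
pos 60 'b': at 11
pos 61 'b': at 12
pos 62 'a': at 13
pos 63 'b': at 14  emit P2@[58:63],P5@[60:63]
pos 64 'b': at 10 (fail-walked)
pos 65 'c': at 15 (fail-walked)  emit P3@[64:65]
pos 66 'a': at 16
pos 67 'b': at 17
pos 68 'c': at 18  emit P3@[67:68],P4@[64:68]
pos 69 'c': at 1 (fail-walked)
pos 70 'b': at 5
pos 71 'a': at 6
pos 72 'b': at 7
pos 73 'b': at 8  emit P1@[69:73]
pos 74 'b': at 11 (fail-walked)

Matches: [[1,3],[4,3],[4,4],[6,3],[10,1],[13,3],[18,5],[19,3],[22,3],[30,2],[30,5],[32,3],[34,3],[37,3],[37,4],[45,2],[45,5],[55,2],[55,5],[57,3],[63,2],[63,5],[65,3],[68,3],[68,4],[73,1]]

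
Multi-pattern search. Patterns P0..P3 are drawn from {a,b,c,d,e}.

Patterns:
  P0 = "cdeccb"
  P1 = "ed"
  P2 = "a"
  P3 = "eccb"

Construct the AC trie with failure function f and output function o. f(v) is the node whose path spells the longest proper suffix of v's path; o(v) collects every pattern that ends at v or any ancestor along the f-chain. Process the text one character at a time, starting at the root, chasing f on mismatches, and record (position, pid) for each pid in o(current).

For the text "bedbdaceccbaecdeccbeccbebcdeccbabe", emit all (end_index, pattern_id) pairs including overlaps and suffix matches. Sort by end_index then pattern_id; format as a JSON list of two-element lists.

Build:
Trie (insert patterns):
  n0 'ε': a→9 c→1 e→7
  n1 'c': d→2
  n2 'cd': e→3
  n3 'cde': c→4
  n4 'cdec': c→5
  n5 'cdecc': b→6
  n6 'cdeccb': ·  ←P0
  n7 'e': c→10 d→8
  n8 'ed': ·  ←P1
  n9 'a': ·  ←P2
  n10 'ec': c→11
  n11 'ecc': b→12
  n12 'eccb': ·  ←P3

BFS fail/out derivation:
  fail(1) 'c': from fail(0)=0 chase 'c': 0 ⇒ 0;  out=∅∪out(0)=∅
  fail(7) 'e': from fail(0)=0 chase 'e': 0 ⇒ 0;  out=∅∪out(0)=∅
  fail(9) 'a': from fail(0)=0 chase 'a': 0 ⇒ 0;  out={2}∪out(0)={2}
  fail(2) 'cd': from fail(1)=0 chase 'd': 0 ⇒ 0;  out=∅∪out(0)=∅
  fail(8) 'ed': from fail(7)=0 chase 'd': 0 ⇒ 0;  out={1}∪out(0)={1}
  fail(10) 'ec': from fail(7)=0 chase 'c': 0 ⇒ 1;  out=∅∪out(1)=∅
  fail(3) 'cde': from fail(2)=0 chase 'e': 0 ⇒ 7;  out=∅∪out(7)=∅
  fail(11) 'ecc': from fail(10)=1 chase 'c': 1→0 ⇒ 1;  out=∅∪out(1)=∅
  fail(4) 'cdec': from fail(3)=7 chase 'c': 7 ⇒ 10;  out=∅∪out(10)=∅
  fail(12) 'eccb': from fail(11)=1 chase 'b': 1→0 ⇒ 0;  out={3}∪out(0)={3}
  fail(5) 'cdecc': from fail(4)=10 chase 'c': 10 ⇒ 11;  out=∅∪out(11)=∅
  fail(6) 'cdeccb': from fail(5)=11 chase 'b': 11 ⇒ 12;  out={0}∪out(12)={0,3}

Run:
i=0 'b': node 0→0
i=1 'e': node 0→7
i=2 'd': node 7→8  ** P1@[1:2]
i=3 'b': node 8→0 (fail-walked)
i=4 'd': node 0→0
i=5 'a': node 0→9  ** P2@[5:5]
i=6 'c': node 9→1 (fail-walked)
i=7 'e': node 1→7 (fail-walked)
i=8 'c': node 7→10
i=9 'c': node 10→11
i=10 'b': node 11→12  ** P3@[7:10]
i=11 'a': node 12→9 (fail-walked)  ** P2@[11:11]
i=12 'e': node 9→7 (fail-walked)
i=13 'c': node 7→10
i=14 'd': node 10→2 (fail-walked)
i=15 'e': node 2→3
i=16 'c': node 3→4
i=17 'c': node 4→5
i=18 'b': node 5→6  ** P0@[13:18],P3@[15:18]
i=19 'e': node 6→7 (fail-walked)
i=20 'c': node 7→10
i=21 'c': node 10→11
i=22 'b': node 11→12  ** P3@[19:22]
i=23 'e': node 12→7 (fail-walked)
i=24 'b': node 7→0 (fail-walked)
i=25 'c': node 0→1
i=26 'd': node 1→2
i=27 'e': node 2→3
i=28 'c': node 3→4
i=29 'c': node 4→5
i=30 'b': node 5→6  ** P0@[25:30],P3@[27:30]
i=31 'a': node 6→9 (fail-walked)  ** P2@[31:31]
i=32 'b': node 9→0 (fail-walked)
i=33 'e': node 0→7

Matches: [[2,1],[5,2],[10,3],[11,2],[18,0],[18,3],[22,3],[30,0],[30,3],[31,2]]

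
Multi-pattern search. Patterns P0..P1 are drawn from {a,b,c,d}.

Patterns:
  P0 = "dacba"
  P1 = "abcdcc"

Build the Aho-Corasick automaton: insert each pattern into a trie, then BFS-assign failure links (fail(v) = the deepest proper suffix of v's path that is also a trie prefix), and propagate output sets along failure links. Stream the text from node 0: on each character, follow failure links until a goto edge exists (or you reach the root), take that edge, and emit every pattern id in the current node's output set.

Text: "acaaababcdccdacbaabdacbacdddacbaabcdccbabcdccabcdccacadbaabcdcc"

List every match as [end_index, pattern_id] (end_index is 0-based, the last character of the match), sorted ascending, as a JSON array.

Build:
Trie (insert patterns):
  n0 'ε': a→6 d→1
  n1 'd': a→2
  n2 'da': c→3
  n3 'dac': b→4
  n4 'dacb': a→5
  n5 'dacba': ·  ←P0
  n6 'a': b→7
  n7 'ab': c→8
  n8 'abc': d→9
  n9 'abcd': c→10
  n10 'abcdc': c→11
  n11 'abcdcc': ·  ←P1

Failure links (BFS by depth):
  fail(1) 'd': from fail(0)=0 chase 'd': 0 ⇒ 0;  out=∅∪out(0)=∅
  fail(6) 'a': from fail(0)=0 chase 'a': 0 ⇒ 0;  out=∅∪out(0)=∅
  fail(2) 'da': from fail(1)=0 chase 'a': 0 ⇒ 6;  out=∅∪out(6)=∅
  fail(7) 'ab': from fail(6)=0 chase 'b': 0 ⇒ 0;  out=∅∪out(0)=∅
  fail(3) 'dac': from fail(2)=6 chase 'c': 6→0 ⇒ 0;  out=∅∪out(0)=∅
  fail(8) 'abc': from fail(7)=0 chase 'c': 0 ⇒ 0;  out=∅∪out(0)=∅
  fail(4) 'dacb': from fail(3)=0 chase 'b': 0 ⇒ 0;  out=∅∪out(0)=∅
  fail(9) 'abcd': from fail(8)=0 chase 'd': 0 ⇒ 1;  out=∅∪out(1)=∅
  fail(5) 'dacba': from fail(4)=0 chase 'a': 0 ⇒ 6;  out={0}∪out(6)={0}
  fail(10) 'abcdc': from fail(9)=1 chase 'c': 1→0 ⇒ 0;  out=∅∪out(0)=∅
  fail(11) 'abcdcc': from fail(10)=0 chase 'c': 0 ⇒ 0;  out={1}∪out(0)={1}

Scan:
[0] read 'a'  n0⇒n6
[1] read 'c'  n6⇒n0 ·f
[2] read 'a'  n0⇒n6
[3] read 'a'  n6⇒n6 ·f
[4] read 'a'  n6⇒n6 ·f
[5] read 'b'  n6⇒n7
[6] read 'a'  n7⇒n6 ·f
[7] read 'b'  n6⇒n7
[8] read 'c'  n7⇒n8
[9] read 'd'  n8⇒n9
[10] read 'c'  n9⇒n10
[11] read 'c'  n10⇒n11  ** P1@[6:11]
[12] read 'd'  n11⇒n1 ·f
[13] read 'a'  n1⇒n2
[14] read 'c'  n2⇒n3
[15] read 'b'  n3⇒n4
[16] read 'a'  n4⇒n5  ** P0@[12:16]
[17] read 'a'  n5⇒n6 ·f
[18] read 'b'  n6⇒n7
[19] read 'd'  n7⇒n1 ·f
[20] read 'a'  n1⇒n2
[21] read 'c'  n2⇒n3
[22] read 'b'  n3⇒n4
[23] read 'a'  n4⇒n5  ** P0@[19:23]
[24] read 'c'  n5⇒n0 ·f
[25] read 'd'  n0⇒n1
[26] read 'd'  n1⇒n1 ·f
[27] read 'd'  n1⇒n1 ·f
[28] read 'a'  n1⇒n2
[29] read 'c'  n2⇒n3
[30] read 'b'  n3⇒n4
[31] read 'a'  n4⇒n5  ** P0@[27:31]
[32] read 'a'  n5⇒n6 ·f
[33] read 'b'  n6⇒n7
[34] read 'c'  n7⇒n8
[35] read 'd'  n8⇒n9
[36] read 'c'  n9⇒n10
[37] read 'c'  n10⇒n11  ** P1@[32:37]
[38] read 'b'  n11⇒n0 ·f
[39] read 'a'  n0⇒n6
[40] read 'b'  n6⇒n7
[41] read 'c'  n7⇒n8
[42] read 'd'  n8⇒n9
[43] read 'c'  n9⇒n10
[44] read 'c'  n10⇒n11  ** P1@[39:44]
[45] read 'a'  n11⇒n6 ·f
[46] read 'b'  n6⇒n7
[47] read 'c'  n7⇒n8
[48] read 'd'  n8⇒n9
[49] read 'c'  n9⇒n10
[50] read 'c'  n10⇒n11  ** P1@[45:50]
[51] read 'a'  n11⇒n6 ·f
[52] read 'c'  n6⇒n0 ·f
[53] read 'a'  n0⇒n6
[54] read 'd'  n6⇒n1 ·f
[55] read 'b'  n1⇒n0 ·f
[56] read 'a'  n0⇒n6
[57] read 'a'  n6⇒n6 ·f
[58] read 'b'  n6⇒n7
[59] read 'c'  n7⇒n8
[60] read 'd'  n8⇒n9
[61] read 'c'  n9⇒n10
[62] read 'c'  n10⇒n11  ** P1@[57:62]

All matches (sorted): [[11,1],[16,0],[23,0],[31,0],[37,1],[44,1],[50,1],[62,1]]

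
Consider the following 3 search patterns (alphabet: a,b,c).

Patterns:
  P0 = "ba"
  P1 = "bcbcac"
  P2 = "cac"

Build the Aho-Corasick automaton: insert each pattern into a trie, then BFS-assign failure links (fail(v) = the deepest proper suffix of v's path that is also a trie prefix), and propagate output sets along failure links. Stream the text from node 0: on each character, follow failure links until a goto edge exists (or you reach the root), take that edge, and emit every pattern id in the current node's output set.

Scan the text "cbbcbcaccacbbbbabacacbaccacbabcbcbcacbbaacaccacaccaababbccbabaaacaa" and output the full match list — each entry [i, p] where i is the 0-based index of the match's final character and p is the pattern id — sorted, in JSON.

Build:
Trie nodes:
  n0 'ε': b→1 c→8
  n1 'b': a→2 c→3
  n2 'ba': ·  [P0 ends]
  n3 'bc': b→4
  n4 'bcb': c→5
  n5 'bcbc': a→6
  n6 'bcbca': c→7
  n7 'bcbcac': ·  [P1 ends]
  n8 'c': a→9
  n9 'ca': c→10
  n10 'cac': ·  [P2 ends]

Failure links (BFS by depth):
  fail(1) 'b': from fail(0)=0 chase 'b': 0 ⇒ 0;  out=∅∪out(0)=∅
  fail(8) 'c': from fail(0)=0 chase 'c': 0 ⇒ 0;  out=∅∪out(0)=∅
  fail(2) 'ba': from fail(1)=0 chase 'a': 0 ⇒ 0;  out={0}∪out(0)={0}
  fail(3) 'bc': from fail(1)=0 chase 'c': 0 ⇒ 8;  out=∅∪out(8)=∅
  fail(9) 'ca': from fail(8)=0 chase 'a': 0 ⇒ 0;  out=∅∪out(0)=∅
  fail(4) 'bcb': from fail(3)=8 chase 'b': 8→0 ⇒ 1;  out=∅∪out(1)=∅
  fail(10) 'cac': from fail(9)=0 chase 'c': 0 ⇒ 8;  out={2}∪out(8)={2}
  fail(5) 'bcbc': from fail(4)=1 chase 'c': 1 ⇒ 3;  out=∅∪out(3)=∅
  fail(6) 'bcbca': from fail(5)=3 chase 'a': 3→8 ⇒ 9;  out=∅∪out(9)=∅
  fail(7) 'bcbcac': from fail(6)=9 chase 'c': 9 ⇒ 10;  out={1}∪out(10)={1,2}

Run:
pos 0 'c': at 8
pos 1 'b': at 1 ·f
pos 2 'b': at 1 ·f
pos 3 'c': at 3
pos 4 'b': at 4
pos 5 'c': at 5
pos 6 'a': at 6
pos 7 'c': at 7  ** P1@[2:7],P2@[5:7]
pos 8 'c': at 8 ·f
pos 9 'a': at 9
pos 10 'c': at 10  ** P2@[8:10]
pos 11 'b': at 1 ·f
pos 12 'b': at 1 ·f
pos 13 'b': at 1 ·f
pos 14 'b': at 1 ·f
pos 15 'a': at 2  ** P0@[14:15]
pos 16 'b': at 1 ·f
pos 17 'a': at 2  ** P0@[16:17]
pos 18 'c': at 8 ·f
pos 19 'a': at 9
pos 20 'c': at 10  ** P2@[18:20]
pos 21 'b': at 1 ·f
pos 22 'a': at 2  ** P0@[21:22]
pos 23 'c': at 8 ·f
pos 24 'c': at 8 ·f
pos 25 'a': at 9
pos 26 'c': at 10  ** P2@[24:26]
pos 27 'b': at 1 ·f
pos 28 'a': at 2  ** P0@[27:28]
pos 29 'b': at 1 ·f
pos 30 'c': at 3
pos 31 'b': at 4
pos 32 'c': at 5
pos 33 'b': at 4 ·f
pos 34 'c': at 5
pos 35 'a': at 6
pos 36 'c': at 7  ** P1@[31:36],P2@[34:36]
pos 37 'b': at 1 ·f
pos 38 'b': at 1 ·f
pos 39 'a': at 2  ** P0@[38:39]
pos 40 'a': at 0 ·f
pos 41 'c': at 8
pos 42 'a': at 9
pos 43 'c': at 10  ** P2@[41:43]
pos 44 'c': at 8 ·f
pos 45 'a': at 9
pos 46 'c': at 10  ** P2@[44:46]
pos 47 'a': at 9 ·f
pos 48 'c': at 10  ** P2@[46:48]
pos 49 'c': at 8 ·f
pos 50 'a': at 9
pos 51 'a': at 0 ·f
pos 52 'b': at 1
pos 53 'a': at 2  ** P0@[52:53]
pos 54 'b': at 1 ·f
pos 55 'b': at 1 ·f
pos 56 'c': at 3
pos 57 'c': at 8 ·f
pos 58 'b': at 1 ·f
pos 59 'a': at 2  ** P0@[58:59]
pos 60 'b': at 1 ·f
pos 61 'a': at 2  ** P0@[60:61]
pos 62 'a': at 0 ·f
pos 63 'a': at 0
pos 64 'c': at 8
pos 65 'a': at 9
pos 66 'a': at 0 ·f

Result: [[7,1],[7,2],[10,2],[15,0],[17,0],[20,2],[22,0],[26,2],[28,0],[36,1],[36,2],[39,0],[43,2],[46,2],[48,2],[53,0],[59,0],[61,0]]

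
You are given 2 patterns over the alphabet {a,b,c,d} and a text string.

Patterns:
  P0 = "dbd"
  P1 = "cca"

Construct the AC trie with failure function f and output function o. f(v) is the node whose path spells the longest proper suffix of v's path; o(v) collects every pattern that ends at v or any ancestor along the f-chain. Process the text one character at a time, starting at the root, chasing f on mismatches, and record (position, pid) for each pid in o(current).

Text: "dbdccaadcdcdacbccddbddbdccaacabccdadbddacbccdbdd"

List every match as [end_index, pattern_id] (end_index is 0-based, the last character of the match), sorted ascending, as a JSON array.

Build:
Trie nodes:
  n0 'ε': c→4 d→1
  n1 'd': b→2
  n2 'db': d→3
  n3 'dbd': ·  ←P0
  n4 'c': c→5
  n5 'cc': a→6
  n6 'cca': ·  ←P1

Failure links (BFS by depth):
  fail(1) 'd': from fail(0)=0 chase 'd': 0 ⇒ 0;  out=∅∪out(0)=∅
  fail(4) 'c': from fail(0)=0 chase 'c': 0 ⇒ 0;  out=∅∪out(0)=∅
  fail(2) 'db': from fail(1)=0 chase 'b': 0 ⇒ 0;  out=∅∪out(0)=∅
  fail(5) 'cc': from fail(4)=0 chase 'c': 0 ⇒ 4;  out=∅∪out(4)=∅
  fail(3) 'dbd': from fail(2)=0 chase 'd': 0 ⇒ 1;  out={0}∪out(1)={0}
  fail(6) 'cca': from fail(5)=4 chase 'a': 4→0 ⇒ 0;  out={1}∪out(0)={1}

Scan:
i=0 'd': node 0→1
i=1 'b': node 1→2
i=2 'd': node 2→3  ** P0@[0:2]
i=3 'c': node 3→4 (via fail)
i=4 'c': node 4→5
i=5 'a': node 5→6  ** P1@[3:5]
i=6 'a': node 6→0 (via fail)
i=7 'd': node 0→1
i=8 'c': node 1→4 (via fail)
i=9 'd': node 4→1 (via fail)
i=10 'c': node 1→4 (via fail)
i=11 'd': node 4→1 (via fail)
i=12 'a': node 1→0 (via fail)
i=13 'c': node 0→4
i=14 'b': node 4→0 (via fail)
i=15 'c': node 0→4
i=16 'c': node 4→5
i=17 'd': node 5→1 (via fail)
i=18 'd': node 1→1 (via fail)
i=19 'b': node 1→2
i=20 'd': node 2→3  ** P0@[18:20]
i=21 'd': node 3→1 (via fail)
i=22 'b': node 1→2
i=23 'd': node 2→3  ** P0@[21:23]
i=24 'c': node 3→4 (via fail)
i=25 'c': node 4→5
i=26 'a': node 5→6  ** P1@[24:26]
i=27 'a': node 6→0 (via fail)
i=28 'c': node 0→4
i=29 'a': node 4→0 (via fail)
i=30 'b': node 0→0
i=31 'c': node 0→4
i=32 'c': node 4→5
i=33 'd': node 5→1 (via fail)
i=34 'a': node 1→0 (via fail)
i=35 'd': node 0→1
i=36 'b': node 1→2
i=37 'd': node 2→3  ** P0@[35:37]
i=38 'd': node 3→1 (via fail)
i=39 'a': node 1→0 (via fail)
i=40 'c': node 0→4
i=41 'b': node 4→0 (via fail)
i=42 'c': node 0→4
i=43 'c': node 4→5
i=44 'd': node 5→1 (via fail)
i=45 'b': node 1→2
i=46 'd': node 2→3  ** P0@[44:46]
i=47 'd': node 3→1 (via fail)

All matches (sorted): [[2,0],[5,1],[20,0],[23,0],[26,1],[37,0],[46,0]]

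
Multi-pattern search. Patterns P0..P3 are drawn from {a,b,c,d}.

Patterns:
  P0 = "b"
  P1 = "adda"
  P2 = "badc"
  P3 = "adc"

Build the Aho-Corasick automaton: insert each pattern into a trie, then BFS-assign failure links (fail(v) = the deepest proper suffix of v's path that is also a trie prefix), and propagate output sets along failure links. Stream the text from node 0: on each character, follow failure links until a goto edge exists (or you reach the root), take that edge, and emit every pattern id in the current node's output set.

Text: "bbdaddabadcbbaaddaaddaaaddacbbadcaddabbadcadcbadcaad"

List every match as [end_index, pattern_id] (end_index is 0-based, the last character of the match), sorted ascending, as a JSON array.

Build:
Trie nodes:
  n0 'ε': a→2 b→1
  n1 'b': a→6  [P0 ends]
  n2 'a': d→3
  n3 'ad': c→9 d→4
  n4 'add': a→5
  n5 'adda': ·  [P1 ends]
  n6 'ba': d→7
  n7 'bad': c→8
  n8 'badc': ·  [P2 ends]
  n9 'adc': ·  [P3 ends]

Failure links (BFS by depth):
  fail(1) 'b': from fail(0)=0 chase 'b': 0 ⇒ 0;  out={0}∪out(0)={0}
  fail(2) 'a': from fail(0)=0 chase 'a': 0 ⇒ 0;  out=∅∪out(0)=∅
  fail(3) 'ad': from fail(2)=0 chase 'd': 0 ⇒ 0;  out=∅∪out(0)=∅
  fail(6) 'ba': from fail(1)=0 chase 'a': 0 ⇒ 2;  out=∅∪out(2)=∅
  fail(4) 'add': from fail(3)=0 chase 'd': 0 ⇒ 0;  out=∅∪out(0)=∅
  fail(7) 'bad': from fail(6)=2 chase 'd': 2 ⇒ 3;  out=∅∪out(3)=∅
  fail(9) 'adc': from fail(3)=0 chase 'c': 0 ⇒ 0;  out={3}∪out(0)={3}
  fail(5) 'adda': from fail(4)=0 chase 'a': 0 ⇒ 2;  out={1}∪out(2)={1}
  fail(8) 'badc': from fail(7)=3 chase 'c': 3 ⇒ 9;  out={2}∪out(9)={2,3}

Run:
pos 0 'b': at 1  → match P0@[0:0]
pos 1 'b': at 1 (fail-walked)  → match P0@[1:1]
pos 2 'd': at 0 (fail-walked)
pos 3 'a': at 2
pos 4 'd': at 3
pos 5 'd': at 4
pos 6 'a': at 5  → match P1@[3:6]
pos 7 'b': at 1 (fail-walked)  → match P0@[7:7]
pos 8 'a': at 6
pos 9 'd': at 7
pos 10 'c': at 8  → match P2@[7:10],P3@[8:10]
pos 11 'b': at 1 (fail-walked)  → match P0@[11:11]
pos 12 'b': at 1 (fail-walked)  → match P0@[12:12]
pos 13 'a': at 6
pos 14 'a': at 2 (fail-walked)
pos 15 'd': at 3
pos 16 'd': at 4
pos 17 'a': at 5  → match P1@[14:17]
pos 18 'a': at 2 (fail-walked)
pos 19 'd': at 3
pos 20 'd': at 4
pos 21 'a': at 5  → match P1@[18:21]
pos 22 'a': at 2 (fail-walked)
pos 23 'a': at 2 (fail-walked)
pos 24 'd': at 3
pos 25 'd': at 4
pos 26 'a': at 5  → match P1@[23:26]
pos 27 'c': at 0 (fail-walked)
pos 28 'b': at 1  → match P0@[28:28]
pos 29 'b': at 1 (fail-walked)  → match P0@[29:29]
pos 30 'a': at 6
pos 31 'd': at 7
pos 32 'c': at 8  → match P2@[29:32],P3@[30:32]
pos 33 'a': at 2 (fail-walked)
pos 34 'd': at 3
pos 35 'd': at 4
pos 36 'a': at 5  → match P1@[33:36]
pos 37 'b': at 1 (fail-walked)  → match P0@[37:37]
pos 38 'b': at 1 (fail-walked)  → match P0@[38:38]
pos 39 'a': at 6
pos 40 'd': at 7
pos 41 'c': at 8  → match P2@[38:41],P3@[39:41]
pos 42 'a': at 2 (fail-walked)
pos 43 'd': at 3
pos 44 'c': at 9  → match P3@[42:44]
pos 45 'b': at 1 (fail-walked)  → match P0@[45:45]
pos 46 'a': at 6
pos 47 'd': at 7
pos 48 'c': at 8  → match P2@[45:48],P3@[46:48]
pos 49 'a': at 2 (fail-walked)
pos 50 'a': at 2 (fail-walked)
pos 51 'd': at 3

Result: [[0,0],[1,0],[6,1],[7,0],[10,2],[10,3],[11,0],[12,0],[17,1],[21,1],[26,1],[28,0],[29,0],[32,2],[32,3],[36,1],[37,0],[38,0],[41,2],[41,3],[44,3],[45,0],[48,2],[48,3]]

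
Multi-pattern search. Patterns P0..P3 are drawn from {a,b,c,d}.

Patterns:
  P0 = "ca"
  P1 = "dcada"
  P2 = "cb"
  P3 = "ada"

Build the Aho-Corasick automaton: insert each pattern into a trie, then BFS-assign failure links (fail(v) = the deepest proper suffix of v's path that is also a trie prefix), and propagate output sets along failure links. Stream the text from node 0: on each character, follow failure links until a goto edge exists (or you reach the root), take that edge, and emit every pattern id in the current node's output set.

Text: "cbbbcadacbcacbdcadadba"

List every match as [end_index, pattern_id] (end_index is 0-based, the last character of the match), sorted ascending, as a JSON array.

Construct AC machine:
Trie (insert patterns):
  n0 'ε': a→9 c→1 d→3
  n1 'c': a→2 b→8
  n2 'ca': ·  [P0 ends]
  n3 'd': c→4
  n4 'dc': a→5
  n5 'dca': d→6
  n6 'dcad': a→7
  n7 'dcada': ·  [P1 ends]
  n8 'cb': ·  [P2 ends]
  n9 'a': d→10
  n10 'ad': a→11
  n11 'ada': ·  [P3 ends]

Failure links (BFS by depth):
  n1('c'): parent n0 fail=0; on 'c' 0 → fail=0;  out ∅∪∅=∅
  n3('d'): parent n0 fail=0; on 'd' 0 → fail=0;  out ∅∪∅=∅
  n9('a'): parent n0 fail=0; on 'a' 0 → fail=0;  out ∅∪∅=∅
  n2('ca'): parent n1 fail=0; on 'a' 0 → fail=9;  out {0}∪∅={0}
  n4('dc'): parent n3 fail=0; on 'c' 0 → fail=1;  out ∅∪∅=∅
  n8('cb'): parent n1 fail=0; on 'b' 0 → fail=0;  out {2}∪∅={2}
  n10('ad'): parent n9 fail=0; on 'd' 0 → fail=3;  out ∅∪∅=∅
  n5('dca'): parent n4 fail=1; on 'a' 1 → fail=2;  out ∅∪{0}={0}
  n11('ada'): parent n10 fail=3; on 'a' 3→0 → fail=9;  out {3}∪∅={3}
  n6('dcad'): parent n5 fail=2; on 'd' 2→9 → fail=10;  out ∅∪∅=∅
  n7('dcada'): parent n6 fail=10; on 'a' 10 → fail=11;  out {1}∪{3}={1,3}

Run:
i=0 'c': node 0→1
i=1 'b': node 1→8  emit P2@[0:1]
i=2 'b': node 8→0 (via fail)
i=3 'b': node 0→0
i=4 'c': node 0→1
i=5 'a': node 1→2  emit P0@[4:5]
i=6 'd': node 2→10 (via fail)
i=7 'a': node 10→11  emit P3@[5:7]
i=8 'c': node 11→1 (via fail)
i=9 'b': node 1→8  emit P2@[8:9]
i=10 'c': node 8→1 (via fail)
i=11 'a': node 1→2  emit P0@[10:11]
i=12 'c': node 2→1 (via fail)
i=13 'b': node 1→8  emit P2@[12:13]
i=14 'd': node 8→3 (via fail)
i=15 'c': node 3→4
i=16 'a': node 4→5  emit P0@[15:16]
i=17 'd': node 5→6
i=18 'a': node 6→7  emit P1@[14:18],P3@[16:18]
i=19 'd': node 7→10 (via fail)
i=20 'b': node 10→0 (via fail)
i=21 'a': node 0→9

Result: [[1,2],[5,0],[7,3],[9,2],[11,0],[13,2],[16,0],[18,1],[18,3]]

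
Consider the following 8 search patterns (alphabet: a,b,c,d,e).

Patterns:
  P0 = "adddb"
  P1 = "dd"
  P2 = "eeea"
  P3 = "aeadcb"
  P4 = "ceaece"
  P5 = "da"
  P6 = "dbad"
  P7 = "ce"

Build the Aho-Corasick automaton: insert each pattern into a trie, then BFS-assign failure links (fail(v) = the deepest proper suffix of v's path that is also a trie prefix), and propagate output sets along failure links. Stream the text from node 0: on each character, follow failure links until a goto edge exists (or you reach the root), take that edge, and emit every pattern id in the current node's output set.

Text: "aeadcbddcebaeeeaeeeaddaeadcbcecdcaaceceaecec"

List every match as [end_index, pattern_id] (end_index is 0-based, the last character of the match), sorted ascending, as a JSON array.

Construct AC machine:
Trie nodes:
  n0 'ε': a→1 c→17 d→6 e→8
  n1 'a': d→2 e→12
  n2 'ad': d→3
  n3 'add': d→4
  n4 'addd': b→5
  n5 'adddb': ·  [P0 ends]
  n6 'd': a→23 b→24 d→7
  n7 'dd': ·  [P1 ends]
  n8 'e': e→9
  n9 'ee': e→10
  n10 'eee': a→11
  n11 'eeea': ·  [P2 ends]
  n12 'ae': a→13
  n13 'aea': d→14
  n14 'aead': c→15
  n15 'aeadc': b→16
  n16 'aeadcb': ·  [P3 ends]
  n17 'c': e→18
  n18 'ce': a→19  [P7 ends]
  n19 'cea': e→20
  n20 'ceae': c→21
  n21 'ceaec': e→22
  n22 'ceaece': ·  [P4 ends]
  n23 'da': ·  [P5 ends]
  n24 'db': a→25
  n25 'dba': d→26
  n26 'dbad': ·  [P6 ends]

BFS fail/out derivation:
  n1('a'): parent n0 fail=0; on 'a' 0 → fail=0;  out ∅∪∅=∅
  n6('d'): parent n0 fail=0; on 'd' 0 → fail=0;  out ∅∪∅=∅
  n8('e'): parent n0 fail=0; on 'e' 0 → fail=0;  out ∅∪∅=∅
  n17('c'): parent n0 fail=0; on 'c' 0 → fail=0;  out ∅∪∅=∅
  n2('ad'): parent n1 fail=0; on 'd' 0 → fail=6;  out ∅∪∅=∅
  n7('dd'): parent n6 fail=0; on 'd' 0 → fail=6;  out {1}∪∅={1}
  n9('ee'): parent n8 fail=0; on 'e' 0 → fail=8;  out ∅∪∅=∅
  n12('ae'): parent n1 fail=0; on 'e' 0 → fail=8;  out ∅∪∅=∅
  n18('ce'): parent n17 fail=0; on 'e' 0 → fail=8;  out {7}∪∅={7}
  n23('da'): parent n6 fail=0; on 'a' 0 → fail=1;  out {5}∪∅={5}
  n24('db'): parent n6 fail=0; on 'b' 0 → fail=0;  out ∅∪∅=∅
  n3('add'): parent n2 fail=6; on 'd' 6 → fail=7;  out ∅∪{1}={1}
  n10('eee'): parent n9 fail=8; on 'e' 8 → fail=9;  out ∅∪∅=∅
  n13('aea'): parent n12 fail=8; on 'a' 8→0 → fail=1;  out ∅∪∅=∅
  n19('cea'): parent n18 fail=8; on 'a' 8→0 → fail=1;  out ∅∪∅=∅
  n25('dba'): parent n24 fail=0; on 'a' 0 → fail=1;  out ∅∪∅=∅
  n4('addd'): parent n3 fail=7; on 'd' 7→6 → fail=7;  out ∅∪{1}={1}
  n11('eeea'): parent n10 fail=9; on 'a' 9→8→0 → fail=1;  out {2}∪∅={2}
  n14('aead'): parent n13 fail=1; on 'd' 1 → fail=2;  out ∅∪∅=∅
  n20('ceae'): parent n19 fail=1; on 'e' 1 → fail=12;  out ∅∪∅=∅
  n26('dbad'): parent n25 fail=1; on 'd' 1 → fail=2;  out {6}∪∅={6}
  n5('adddb'): parent n4 fail=7; on 'b' 7→6 → fail=24;  out {0}∪∅={0}
  n15('aeadc'): parent n14 fail=2; on 'c' 2→6→0 → fail=17;  out ∅∪∅=∅
  n21('ceaec'): parent n20 fail=12; on 'c' 12→8→0 → fail=17;  out ∅∪∅=∅
  n16('aeadcb'): parent n15 fail=17; on 'b' 17→0 → fail=0;  out {3}∪∅={3}
  n22('ceaece'): parent n21 fail=17; on 'e' 17 → fail=18;  out {4}∪{7}={4,7}

Run:
i=0 'a': node 0→1
i=1 'e': node 1→12
i=2 'a': node 12→13
i=3 'd': node 13→14
i=4 'c': node 14→15
i=5 'b': node 15→16  emit P3@[0:5]
i=6 'd': node 16→6 (via fail)
i=7 'd': node 6→7  emit P1@[6:7]
i=8 'c': node 7→17 (via fail)
i=9 'e': node 17→18  emit P7@[8:9]
i=10 'b': node 18→0 (via fail)
i=11 'a': node 0→1
i=12 'e': node 1→12
i=13 'e': node 12→9 (via fail)
i=14 'e': node 9→10
i=15 'a': node 10→11  emit P2@[12:15]
i=16 'e': node 11→12 (via fail)
i=17 'e': node 12→9 (via fail)
i=18 'e': node 9→10
i=19 'a': node 10→11  emit P2@[16:19]
i=20 'd': node 11→2 (via fail)
i=21 'd': node 2→3  emit P1@[20:21]
i=22 'a': node 3→23 (via fail)  emit P5@[21:22]
i=23 'e': node 23→12 (via fail)
i=24 'a': node 12→13
i=25 'd': node 13→14
i=26 'c': node 14→15
i=27 'b': node 15→16  emit P3@[22:27]
i=28 'c': node 16→17 (via fail)
i=29 'e': node 17→18  emit P7@[28:29]
i=30 'c': node 18→17 (via fail)
i=31 'd': node 17→6 (via fail)
i=32 'c': node 6→17 (via fail)
i=33 'a': node 17→1 (via fail)
i=34 'a': node 1→1 (via fail)
i=35 'c': node 1→17 (via fail)
i=36 'e': node 17→18  emit P7@[35:36]
i=37 'c': node 18→17 (via fail)
i=38 'e': node 17→18  emit P7@[37:38]
i=39 'a': node 18→19
i=40 'e': node 19→20
i=41 'c': node 20→21
i=42 'e': node 21→22  emit P4@[37:42],P7@[41:42]
i=43 'c': node 22→17 (via fail)

Matches: [[5,3],[7,1],[9,7],[15,2],[19,2],[21,1],[22,5],[27,3],[29,7],[36,7],[38,7],[42,4],[42,7]]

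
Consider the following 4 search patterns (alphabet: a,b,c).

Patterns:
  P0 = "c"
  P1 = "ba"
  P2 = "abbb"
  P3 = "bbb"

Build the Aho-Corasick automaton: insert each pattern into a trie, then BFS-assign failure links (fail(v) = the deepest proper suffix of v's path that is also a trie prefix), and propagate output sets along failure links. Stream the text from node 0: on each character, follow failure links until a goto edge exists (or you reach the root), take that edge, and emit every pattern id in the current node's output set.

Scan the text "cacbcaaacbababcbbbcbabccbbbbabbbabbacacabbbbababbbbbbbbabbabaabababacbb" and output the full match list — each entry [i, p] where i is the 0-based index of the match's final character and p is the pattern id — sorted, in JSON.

Construct AC machine:
Trie (insert patterns):
  0='ε' goto a→4 b→2 c→1
  1='c' goto ·  [P0 ends]
  2='b' goto a→3 b→8
  3='ba' goto ·  [P1 ends]
  4='a' goto b→5
  5='ab' goto b→6
  6='abb' goto b→7
  7='abbb' goto ·  [P2 ends]
  8='bb' goto b→9
  9='bbb' goto ·  [P3 ends]

BFS fail/out derivation:
  fail(1) 'c': from fail(0)=0 chase 'c': 0 ⇒ 0;  out={0}∪out(0)={0}
  fail(2) 'b': from fail(0)=0 chase 'b': 0 ⇒ 0;  out=∅∪out(0)=∅
  fail(4) 'a': from fail(0)=0 chase 'a': 0 ⇒ 0;  out=∅∪out(0)=∅
  fail(3) 'ba': from fail(2)=0 chase 'a': 0 ⇒ 4;  out={1}∪out(4)={1}
  fail(5) 'ab': from fail(4)=0 chase 'b': 0 ⇒ 2;  out=∅∪out(2)=∅
  fail(8) 'bb': from fail(2)=0 chase 'b': 0 ⇒ 2;  out=∅∪out(2)=∅
  fail(6) 'abb': from fail(5)=2 chase 'b': 2 ⇒ 8;  out=∅∪out(8)=∅
  fail(9) 'bbb': from fail(8)=2 chase 'b': 2 ⇒ 8;  out={3}∪out(8)={3}
  fail(7) 'abbb': from fail(6)=8 chase 'b': 8 ⇒ 9;  out={2}∪out(9)={2,3}

Text stream:
pos 0 'c': at 1  emit P0@[0:0]
pos 1 'a': at 4 (fail-walked)
pos 2 'c': at 1 (fail-walked)  emit P0@[2:2]
pos 3 'b': at 2 (fail-walked)
pos 4 'c': at 1 (fail-walked)  emit P0@[4:4]
pos 5 'a': at 4 (fail-walked)
pos 6 'a': at 4 (fail-walked)
pos 7 'a': at 4 (fail-walked)
pos 8 'c': at 1 (fail-walked)  emit P0@[8:8]
pos 9 'b': at 2 (fail-walked)
pos 10 'a': at 3  emit P1@[9:10]
pos 11 'b': at 5 (fail-walked)
pos 12 'a': at 3 (fail-walked)  emit P1@[11:12]
pos 13 'b': at 5 (fail-walked)
pos 14 'c': at 1 (fail-walked)  emit P0@[14:14]
pos 15 'b': at 2 (fail-walked)
pos 16 'b': at 8
pos 17 'b': at 9  emit P3@[15:17]
pos 18 'c': at 1 (fail-walked)  emit P0@[18:18]
pos 19 'b': at 2 (fail-walked)
pos 20 'a': at 3  emit P1@[19:20]
pos 21 'b': at 5 (fail-walked)
pos 22 'c': at 1 (fail-walked)  emit P0@[22:22]
pos 23 'c': at 1 (fail-walked)  emit P0@[23:23]
pos 24 'b': at 2 (fail-walked)
pos 25 'b': at 8
pos 26 'b': at 9  emit P3@[24:26]
pos 27 'b': at 9 (fail-walked)  emit P3@[25:27]
pos 28 'a': at 3 (fail-walked)  emit P1@[27:28]
pos 29 'b': at 5 (fail-walked)
pos 30 'b': at 6
pos 31 'b': at 7  emit P2@[28:31],P3@[29:31]
pos 32 'a': at 3 (fail-walked)  emit P1@[31:32]
pos 33 'b': at 5 (fail-walked)
pos 34 'b': at 6
pos 35 'a': at 3 (fail-walked)  emit P1@[34:35]
pos 36 'c': at 1 (fail-walked)  emit P0@[36:36]
pos 37 'a': at 4 (fail-walked)
pos 38 'c': at 1 (fail-walked)  emit P0@[38:38]
pos 39 'a': at 4 (fail-walked)
pos 40 'b': at 5
pos 41 'b': at 6
pos 42 'b': at 7  emit P2@[39:42],P3@[40:42]
pos 43 'b': at 9 (fail-walked)  emit P3@[41:43]
pos 44 'a': at 3 (fail-walked)  emit P1@[43:44]
pos 45 'b': at 5 (fail-walked)
pos 46 'a': at 3 (fail-walked)  emit P1@[45:46]
pos 47 'b': at 5 (fail-walked)
pos 48 'b': at 6
pos 49 'b': at 7  emit P2@[46:49],P3@[47:49]
pos 50 'b': at 9 (fail-walked)  emit P3@[48:50]
pos 51 'b': at 9 (fail-walked)  emit P3@[49:51]
pos 52 'b': at 9 (fail-walked)  emit P3@[50:52]
pos 53 'b': at 9 (fail-walked)  emit P3@[51:53]
pos 54 'b': at 9 (fail-walked)  emit P3@[52:54]
pos 55 'a': at 3 (fail-walked)  emit P1@[54:55]
pos 56 'b': at 5 (fail-walked)
pos 57 'b': at 6
pos 58 'a': at 3 (fail-walked)  emit P1@[57:58]
pos 59 'b': at 5 (fail-walked)
pos 60 'a': at 3 (fail-walked)  emit P1@[59:60]
pos 61 'a': at 4 (fail-walked)
pos 62 'b': at 5
pos 63 'a': at 3 (fail-walked)  emit P1@[62:63]
pos 64 'b': at 5 (fail-walked)
pos 65 'a': at 3 (fail-walked)  emit P1@[64:65]
pos 66 'b': at 5 (fail-walked)
pos 67 'a': at 3 (fail-walked)  emit P1@[66:67]
pos 68 'c': at 1 (fail-walked)  emit P0@[68:68]
pos 69 'b': at 2 (fail-walked)
pos 70 'b': at 8

Result: [[0,0],[2,0],[4,0],[8,0],[10,1],[12,1],[14,0],[17,3],[18,0],[20,1],[22,0],[23,0],[26,3],[27,3],[28,1],[31,2],[31,3],[32,1],[35,1],[36,0],[38,0],[42,2],[42,3],[43,3],[44,1],[46,1],[49,2],[49,3],[50,3],[51,3],[52,3],[53,3],[54,3],[55,1],[58,1],[60,1],[63,1],[65,1],[67,1],[68,0]]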